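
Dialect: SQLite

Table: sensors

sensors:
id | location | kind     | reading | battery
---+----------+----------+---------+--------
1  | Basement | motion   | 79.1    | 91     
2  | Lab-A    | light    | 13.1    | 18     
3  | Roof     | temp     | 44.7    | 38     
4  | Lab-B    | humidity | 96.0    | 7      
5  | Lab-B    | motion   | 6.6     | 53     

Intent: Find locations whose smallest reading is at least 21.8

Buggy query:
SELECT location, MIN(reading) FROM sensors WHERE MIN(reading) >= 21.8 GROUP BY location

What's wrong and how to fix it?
Bug: MIN() in WHERE is a misuse of aggregate

Fix: Use HAVING for the per-group MIN condition

Corrected query:
SELECT location, MIN(reading) FROM sensors GROUP BY location HAVING MIN(reading) >= 21.8

Result:
location | MIN(reading)
---------+-------------
Basement | 79.1        
Roof     | 44.7        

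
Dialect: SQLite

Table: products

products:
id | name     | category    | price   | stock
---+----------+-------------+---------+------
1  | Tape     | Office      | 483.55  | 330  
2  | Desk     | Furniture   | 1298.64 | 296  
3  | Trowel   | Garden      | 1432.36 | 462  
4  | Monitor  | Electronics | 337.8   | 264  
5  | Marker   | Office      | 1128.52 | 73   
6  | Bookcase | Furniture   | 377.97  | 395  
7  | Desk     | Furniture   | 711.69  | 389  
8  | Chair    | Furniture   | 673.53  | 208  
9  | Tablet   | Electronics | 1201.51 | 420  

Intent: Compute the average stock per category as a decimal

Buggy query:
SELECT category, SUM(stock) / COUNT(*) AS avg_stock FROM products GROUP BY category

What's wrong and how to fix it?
Bug: Both operands are integers, so '/' performs integer division and truncates

Fix: Cast one side to REAL so the division keeps the fractional part

Corrected query:
SELECT category, SUM(stock) * 1.0 / COUNT(*) AS avg_stock FROM products GROUP BY category

Result:
category    | avg_stock
------------+----------
Electronics | 342      
Furniture   | 322      
Garden      | 462      
Office      | 201.5    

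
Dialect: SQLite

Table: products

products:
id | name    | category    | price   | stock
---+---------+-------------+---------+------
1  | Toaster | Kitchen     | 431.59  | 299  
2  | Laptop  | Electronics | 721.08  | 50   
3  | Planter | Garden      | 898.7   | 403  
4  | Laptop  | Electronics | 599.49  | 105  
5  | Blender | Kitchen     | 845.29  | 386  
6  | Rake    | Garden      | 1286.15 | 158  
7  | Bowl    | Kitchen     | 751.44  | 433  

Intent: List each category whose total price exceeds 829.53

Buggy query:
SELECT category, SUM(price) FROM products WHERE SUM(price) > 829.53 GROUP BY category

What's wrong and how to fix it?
Bug: Aggregate functions cannot appear in a WHERE clause

Fix: Move the aggregate condition to a HAVING clause

Corrected query:
SELECT category, SUM(price) FROM products GROUP BY category HAVING SUM(price) > 829.53

Result:
category    | SUM(price)
------------+-----------
Electronics | 1320.57   
Garden      | 2184.85   
Kitchen     | 2028.32   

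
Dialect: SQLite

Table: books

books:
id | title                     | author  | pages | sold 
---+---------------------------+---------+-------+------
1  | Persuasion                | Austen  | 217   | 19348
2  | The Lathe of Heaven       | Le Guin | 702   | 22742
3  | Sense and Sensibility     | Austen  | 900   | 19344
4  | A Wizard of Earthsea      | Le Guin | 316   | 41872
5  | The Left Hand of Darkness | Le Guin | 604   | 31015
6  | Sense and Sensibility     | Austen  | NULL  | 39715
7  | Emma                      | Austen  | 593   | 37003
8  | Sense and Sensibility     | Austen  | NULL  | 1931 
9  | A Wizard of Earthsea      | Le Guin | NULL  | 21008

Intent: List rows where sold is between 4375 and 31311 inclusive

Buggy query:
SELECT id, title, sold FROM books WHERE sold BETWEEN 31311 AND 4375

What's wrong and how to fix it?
Bug: The bounds are reversed; BETWEEN a AND b requires a <= b to match anything

Fix: Swap the bounds so the smaller value comes first

Corrected query:
SELECT id, title, sold FROM books WHERE sold BETWEEN 4375 AND 31311

Result:
id | title                     | sold 
---+---------------------------+------
1  | Persuasion                | 19348
2  | The Lathe of Heaven       | 22742
3  | Sense and Sensibility     | 19344
5  | The Left Hand of Darkness | 31015
9  | A Wizard of Earthsea      | 21008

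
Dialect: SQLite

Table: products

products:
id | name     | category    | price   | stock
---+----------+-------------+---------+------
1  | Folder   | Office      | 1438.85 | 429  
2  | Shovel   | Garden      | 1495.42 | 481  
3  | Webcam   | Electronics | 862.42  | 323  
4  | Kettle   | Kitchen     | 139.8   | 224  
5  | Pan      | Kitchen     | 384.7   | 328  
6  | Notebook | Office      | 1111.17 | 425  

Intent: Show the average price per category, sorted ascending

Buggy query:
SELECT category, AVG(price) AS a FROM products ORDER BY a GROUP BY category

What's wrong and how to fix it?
Bug: ORDER BY appears before GROUP BY; SQL clause order requires GROUP BY first

Fix: Reorder: SELECT … FROM … GROUP BY … ORDER BY …

Corrected query:
SELECT category, AVG(price) AS a FROM products GROUP BY category ORDER BY a

Result:
category    | a      
------------+--------
Kitchen     | 262.25 
Electronics | 862.42 
Office      | 1275.01
Garden      | 1495.42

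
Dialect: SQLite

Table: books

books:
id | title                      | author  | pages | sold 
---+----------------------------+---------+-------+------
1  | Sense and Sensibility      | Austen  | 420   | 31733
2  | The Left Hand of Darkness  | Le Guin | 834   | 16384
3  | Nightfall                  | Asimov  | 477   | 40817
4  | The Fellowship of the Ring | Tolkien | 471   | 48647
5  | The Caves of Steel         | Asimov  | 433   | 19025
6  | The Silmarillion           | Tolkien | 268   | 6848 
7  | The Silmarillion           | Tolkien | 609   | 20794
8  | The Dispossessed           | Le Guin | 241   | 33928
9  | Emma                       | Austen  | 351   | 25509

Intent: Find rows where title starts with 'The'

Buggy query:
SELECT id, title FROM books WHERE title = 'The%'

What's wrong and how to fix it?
Bug: Wildcards only work with LIKE; '=' treats '%' as a literal character

Fix: Use LIKE for wildcard pattern matching

Corrected query:
SELECT id, title FROM books WHERE title LIKE 'The%'

Result:
id | title                     
---+---------------------------
2  | The Left Hand of Darkness 
4  | The Fellowship of the Ring
5  | The Caves of Steel        
6  | The Silmarillion          
7  | The Silmarillion          
8  | The Dispossessed          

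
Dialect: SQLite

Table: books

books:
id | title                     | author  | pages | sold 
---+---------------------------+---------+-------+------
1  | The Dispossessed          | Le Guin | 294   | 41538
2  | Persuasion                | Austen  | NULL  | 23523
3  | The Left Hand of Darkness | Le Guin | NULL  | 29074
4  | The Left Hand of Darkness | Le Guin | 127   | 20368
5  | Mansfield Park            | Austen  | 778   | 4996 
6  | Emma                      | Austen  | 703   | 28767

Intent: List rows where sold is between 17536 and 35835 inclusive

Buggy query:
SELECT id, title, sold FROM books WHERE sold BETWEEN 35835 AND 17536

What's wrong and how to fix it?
Bug: The bounds are reversed; BETWEEN a AND b requires a <= b to match anything

Fix: Write BETWEEN 17536 AND 35835

Corrected query:
SELECT id, title, sold FROM books WHERE sold BETWEEN 17536 AND 35835

Result:
id | title                     | sold 
---+---------------------------+------
2  | Persuasion                | 23523
3  | The Left Hand of Darkness | 29074
4  | The Left Hand of Darkness | 20368
6  | Emma                      | 28767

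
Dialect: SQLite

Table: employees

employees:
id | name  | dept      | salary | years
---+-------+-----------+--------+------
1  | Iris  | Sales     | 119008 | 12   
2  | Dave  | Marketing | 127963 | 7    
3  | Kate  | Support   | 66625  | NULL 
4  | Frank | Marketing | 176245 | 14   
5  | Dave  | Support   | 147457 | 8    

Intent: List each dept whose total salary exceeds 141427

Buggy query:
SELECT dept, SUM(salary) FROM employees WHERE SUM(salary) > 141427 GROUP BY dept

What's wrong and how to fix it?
Bug: SUM(salary) is an aggregate, but WHERE filters rows before aggregation

Fix: Move the aggregate condition to a HAVING clause

Corrected query:
SELECT dept, SUM(salary) FROM employees GROUP BY dept HAVING SUM(salary) > 141427

Result:
dept      | SUM(salary)
----------+------------
Marketing | 304208     
Support   | 214082     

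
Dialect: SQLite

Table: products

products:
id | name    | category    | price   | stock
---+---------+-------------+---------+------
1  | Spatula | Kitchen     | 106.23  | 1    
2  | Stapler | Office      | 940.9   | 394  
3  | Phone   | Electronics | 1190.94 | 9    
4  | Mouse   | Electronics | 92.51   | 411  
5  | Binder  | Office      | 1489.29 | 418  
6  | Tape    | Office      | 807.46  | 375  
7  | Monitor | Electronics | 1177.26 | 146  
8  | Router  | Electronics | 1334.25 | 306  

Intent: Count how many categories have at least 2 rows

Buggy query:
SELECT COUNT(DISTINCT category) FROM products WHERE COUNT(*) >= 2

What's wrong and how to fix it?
Bug: COUNT(*) cannot appear in WHERE; the per-group count doesn't exist yet

Fix: Use a subquery that GROUPs and filters with HAVING, then count its rows

Corrected query:
SELECT COUNT(*) FROM (SELECT category FROM products GROUP BY category HAVING COUNT(*) >= 2)

Result:
COUNT(*)
--------
2       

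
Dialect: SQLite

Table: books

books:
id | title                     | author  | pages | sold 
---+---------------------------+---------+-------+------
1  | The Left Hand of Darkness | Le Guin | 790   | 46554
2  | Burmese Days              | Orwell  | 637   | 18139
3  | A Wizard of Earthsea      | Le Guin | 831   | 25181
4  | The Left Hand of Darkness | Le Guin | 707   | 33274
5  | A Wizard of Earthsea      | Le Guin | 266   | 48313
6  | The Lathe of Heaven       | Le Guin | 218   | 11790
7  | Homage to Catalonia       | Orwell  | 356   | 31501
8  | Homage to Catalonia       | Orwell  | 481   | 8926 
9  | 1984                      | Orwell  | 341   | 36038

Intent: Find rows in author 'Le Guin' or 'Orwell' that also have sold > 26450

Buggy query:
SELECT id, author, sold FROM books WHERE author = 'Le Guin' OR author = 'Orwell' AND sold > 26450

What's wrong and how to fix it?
Bug: Without parentheses, AND is evaluated before OR, so the sold filter only applies to the 'Orwell' branch

Fix: Add parentheses around the OR so the AND applies to both alternatives

Corrected query:
SELECT id, author, sold FROM books WHERE (author = 'Le Guin' OR author = 'Orwell') AND sold > 26450

Result:
id | author  | sold 
---+---------+------
1  | Le Guin | 46554
4  | Le Guin | 33274
5  | Le Guin | 48313
7  | Orwell  | 31501
9  | Orwell  | 36038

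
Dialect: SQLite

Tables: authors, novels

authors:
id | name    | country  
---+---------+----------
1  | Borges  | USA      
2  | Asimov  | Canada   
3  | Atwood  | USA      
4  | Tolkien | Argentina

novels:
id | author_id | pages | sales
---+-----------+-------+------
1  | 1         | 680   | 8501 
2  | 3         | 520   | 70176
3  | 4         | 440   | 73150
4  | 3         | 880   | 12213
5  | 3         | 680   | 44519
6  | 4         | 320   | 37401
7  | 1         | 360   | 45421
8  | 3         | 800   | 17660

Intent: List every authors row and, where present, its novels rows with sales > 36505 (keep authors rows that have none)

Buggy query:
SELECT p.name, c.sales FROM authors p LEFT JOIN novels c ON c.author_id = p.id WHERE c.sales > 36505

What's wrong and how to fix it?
Bug: Filtering c.sales in WHERE discards the NULL rows produced by LEFT JOIN, turning it into an inner join

Fix: Move the right-table condition into the ON clause so unmatched parents are kept

Corrected query:
SELECT p.name, c.sales FROM authors p LEFT JOIN novels c ON c.author_id = p.id AND c.sales > 36505

Result:
name    | sales
--------+------
Borges  | 45421
Asimov  | NULL 
Atwood  | 44519
Atwood  | 70176
Tolkien | 37401
Tolkien | 73150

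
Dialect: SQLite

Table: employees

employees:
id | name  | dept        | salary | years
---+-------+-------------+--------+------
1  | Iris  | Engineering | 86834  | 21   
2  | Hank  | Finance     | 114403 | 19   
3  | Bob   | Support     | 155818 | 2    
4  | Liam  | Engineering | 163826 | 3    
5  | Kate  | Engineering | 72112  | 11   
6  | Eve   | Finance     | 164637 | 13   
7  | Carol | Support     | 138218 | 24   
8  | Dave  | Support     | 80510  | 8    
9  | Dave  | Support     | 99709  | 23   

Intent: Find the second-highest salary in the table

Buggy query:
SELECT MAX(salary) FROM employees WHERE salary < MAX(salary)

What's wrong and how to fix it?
Bug: The inner MAX is an aggregate inside WHERE, which is not allowed

Fix: Put the inner MAX in a scalar subquery

Corrected query:
SELECT MAX(salary) FROM employees WHERE salary < (SELECT MAX(salary) FROM employees)

Result:
MAX(salary)
-----------
163826     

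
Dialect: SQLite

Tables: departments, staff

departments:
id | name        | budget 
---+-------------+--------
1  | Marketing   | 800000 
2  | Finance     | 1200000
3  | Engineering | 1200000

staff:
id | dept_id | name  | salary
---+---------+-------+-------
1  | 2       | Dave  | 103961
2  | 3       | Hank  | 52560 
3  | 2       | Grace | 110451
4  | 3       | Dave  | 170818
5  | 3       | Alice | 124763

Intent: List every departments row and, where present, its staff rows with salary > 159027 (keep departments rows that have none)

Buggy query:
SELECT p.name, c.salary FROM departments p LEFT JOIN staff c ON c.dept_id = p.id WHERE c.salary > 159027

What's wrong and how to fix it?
Bug: Filtering c.salary in WHERE discards the NULL rows produced by LEFT JOIN, turning it into an inner join

Fix: Move the right-table condition into the ON clause so unmatched parents are kept

Corrected query:
SELECT p.name, c.salary FROM departments p LEFT JOIN staff c ON c.dept_id = p.id AND c.salary > 159027

Result:
name        | salary
------------+-------
Marketing   | NULL  
Finance     | NULL  
Engineering | 170818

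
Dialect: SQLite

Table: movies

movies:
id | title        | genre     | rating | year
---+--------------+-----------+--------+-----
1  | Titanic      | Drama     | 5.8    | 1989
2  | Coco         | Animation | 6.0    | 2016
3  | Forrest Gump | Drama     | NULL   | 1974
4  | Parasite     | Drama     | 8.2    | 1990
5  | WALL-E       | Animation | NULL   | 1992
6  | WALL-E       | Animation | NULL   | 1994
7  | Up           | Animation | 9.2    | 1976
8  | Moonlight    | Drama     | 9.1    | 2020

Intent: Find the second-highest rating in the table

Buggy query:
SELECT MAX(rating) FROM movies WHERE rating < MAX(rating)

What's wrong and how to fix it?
Bug: MAX(rating) on the right of the comparison is an aggregate-in-WHERE error

Fix: Compute the overall MAX in a subquery, then take MAX of rows below it

Corrected query:
SELECT MAX(rating) FROM movies WHERE rating < (SELECT MAX(rating) FROM movies)

Result:
MAX(rating)
-----------
9.1        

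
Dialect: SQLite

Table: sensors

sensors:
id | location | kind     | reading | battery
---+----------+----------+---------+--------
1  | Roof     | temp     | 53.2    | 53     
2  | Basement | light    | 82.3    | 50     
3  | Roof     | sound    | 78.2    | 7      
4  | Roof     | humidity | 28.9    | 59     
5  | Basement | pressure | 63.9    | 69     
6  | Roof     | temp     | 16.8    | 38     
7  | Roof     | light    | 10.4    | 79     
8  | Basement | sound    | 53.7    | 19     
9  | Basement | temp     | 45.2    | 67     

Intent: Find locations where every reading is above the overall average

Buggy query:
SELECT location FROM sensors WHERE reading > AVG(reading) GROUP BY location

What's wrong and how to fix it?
Bug: WHERE evaluates per row before aggregation, so AVG() is unavailable

Fix: Compute the overall average in a scalar subquery and compare each group's MIN against it in HAVING

Corrected query:
SELECT location FROM sensors GROUP BY location HAVING MIN(reading) > (SELECT AVG(reading) FROM sensors)

Result:
(no rows)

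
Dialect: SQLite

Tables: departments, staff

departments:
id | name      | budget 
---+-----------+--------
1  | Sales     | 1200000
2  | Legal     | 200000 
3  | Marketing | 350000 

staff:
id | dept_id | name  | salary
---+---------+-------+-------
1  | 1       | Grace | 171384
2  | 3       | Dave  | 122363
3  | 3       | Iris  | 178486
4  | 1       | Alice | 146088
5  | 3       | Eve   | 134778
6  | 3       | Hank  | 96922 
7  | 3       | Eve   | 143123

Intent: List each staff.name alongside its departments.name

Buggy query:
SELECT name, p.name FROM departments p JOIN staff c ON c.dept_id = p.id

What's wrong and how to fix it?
Bug: 'name' exists in both joined tables, so the database can't tell which one is meant

Fix: Qualify the column with its table alias (c.name)

Corrected query:
SELECT c.name, p.name FROM departments p JOIN staff c ON c.dept_id = p.id

Result:
name  | name     
------+----------
Grace | Sales    
Dave  | Marketing
Iris  | Marketing
Alice | Sales    
Eve   | Marketing
Hank  | Marketing
Eve   | Marketing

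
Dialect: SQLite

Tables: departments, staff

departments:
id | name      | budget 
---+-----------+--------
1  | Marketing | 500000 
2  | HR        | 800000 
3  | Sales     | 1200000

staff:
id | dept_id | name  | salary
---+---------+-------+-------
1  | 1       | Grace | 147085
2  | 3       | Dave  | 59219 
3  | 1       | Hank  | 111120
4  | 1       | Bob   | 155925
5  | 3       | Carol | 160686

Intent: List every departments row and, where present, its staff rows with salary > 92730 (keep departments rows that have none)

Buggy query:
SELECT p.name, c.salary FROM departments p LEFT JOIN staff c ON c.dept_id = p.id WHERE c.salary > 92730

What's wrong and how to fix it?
Bug: A WHERE condition on the right-hand table after LEFT JOIN drops unmatched parents

Fix: Move the right-table condition into the ON clause so unmatched parents are kept

Corrected query:
SELECT p.name, c.salary FROM departments p LEFT JOIN staff c ON c.dept_id = p.id AND c.salary > 92730

Result:
name      | salary
----------+-------
Marketing | 111120
Marketing | 147085
Marketing | 155925
HR        | NULL  
Sales     | 160686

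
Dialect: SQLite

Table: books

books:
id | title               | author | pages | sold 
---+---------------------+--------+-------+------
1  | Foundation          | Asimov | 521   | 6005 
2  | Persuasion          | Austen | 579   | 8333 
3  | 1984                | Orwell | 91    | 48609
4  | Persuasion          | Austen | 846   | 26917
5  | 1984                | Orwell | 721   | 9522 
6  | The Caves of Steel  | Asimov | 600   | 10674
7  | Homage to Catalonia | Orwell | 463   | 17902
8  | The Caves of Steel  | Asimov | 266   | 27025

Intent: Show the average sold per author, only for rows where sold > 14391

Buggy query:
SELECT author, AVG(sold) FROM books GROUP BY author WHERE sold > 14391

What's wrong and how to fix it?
Bug: WHERE cannot follow GROUP BY

Fix: Move the WHERE clause before GROUP BY

Corrected query:
SELECT author, AVG(sold) FROM books WHERE sold > 14391 GROUP BY author

Result:
author | AVG(sold)
-------+----------
Asimov | 27025    
Austen | 26917    
Orwell | 33255.5  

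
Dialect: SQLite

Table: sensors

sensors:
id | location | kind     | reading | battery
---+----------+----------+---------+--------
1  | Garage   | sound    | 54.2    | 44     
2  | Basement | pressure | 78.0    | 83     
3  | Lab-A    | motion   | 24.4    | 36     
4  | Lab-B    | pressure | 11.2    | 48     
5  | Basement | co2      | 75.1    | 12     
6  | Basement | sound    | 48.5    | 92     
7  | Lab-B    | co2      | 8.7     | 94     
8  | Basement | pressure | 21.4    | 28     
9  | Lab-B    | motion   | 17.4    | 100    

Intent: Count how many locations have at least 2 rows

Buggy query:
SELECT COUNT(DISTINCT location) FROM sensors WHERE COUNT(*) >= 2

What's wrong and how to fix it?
Bug: WHERE filters individual rows, not groups, so a group-level COUNT is invalid there

Fix: Use a subquery that GROUPs and filters with HAVING, then count its rows

Corrected query:
SELECT COUNT(*) FROM (SELECT location FROM sensors GROUP BY location HAVING COUNT(*) >= 2)

Result:
COUNT(*)
--------
2       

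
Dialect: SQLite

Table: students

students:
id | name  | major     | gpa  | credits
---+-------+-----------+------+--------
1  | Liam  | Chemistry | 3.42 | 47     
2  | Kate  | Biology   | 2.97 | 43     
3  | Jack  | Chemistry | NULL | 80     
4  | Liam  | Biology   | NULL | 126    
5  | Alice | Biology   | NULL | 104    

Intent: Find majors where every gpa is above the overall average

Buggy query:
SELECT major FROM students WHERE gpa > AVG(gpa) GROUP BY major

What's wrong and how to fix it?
Bug: WHERE evaluates per row before aggregation, so AVG() is unavailable

Fix: Compute the overall average in a scalar subquery and compare each group's MIN against it in HAVING

Corrected query:
SELECT major FROM students GROUP BY major HAVING MIN(gpa) > (SELECT AVG(gpa) FROM students)

Result:
major    
---------
Chemistry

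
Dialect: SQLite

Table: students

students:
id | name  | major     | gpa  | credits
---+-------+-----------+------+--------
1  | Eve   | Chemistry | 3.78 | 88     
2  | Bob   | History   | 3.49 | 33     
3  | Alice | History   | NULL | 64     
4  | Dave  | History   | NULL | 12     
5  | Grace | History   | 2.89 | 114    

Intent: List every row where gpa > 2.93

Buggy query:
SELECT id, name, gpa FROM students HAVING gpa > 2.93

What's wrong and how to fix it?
Bug: HAVING filters the output of aggregation, but this query has no GROUP BY and no aggregate functions, so SQLite rejects it (HAVING clause on a non-aggregate query); the condition here is per row

Fix: Replace HAVING with WHERE since the condition applies to individual rows

Corrected query:
SELECT id, name, gpa FROM students WHERE gpa > 2.93

Result:
id | name | gpa 
---+------+-----
1  | Eve  | 3.78
2  | Bob  | 3.49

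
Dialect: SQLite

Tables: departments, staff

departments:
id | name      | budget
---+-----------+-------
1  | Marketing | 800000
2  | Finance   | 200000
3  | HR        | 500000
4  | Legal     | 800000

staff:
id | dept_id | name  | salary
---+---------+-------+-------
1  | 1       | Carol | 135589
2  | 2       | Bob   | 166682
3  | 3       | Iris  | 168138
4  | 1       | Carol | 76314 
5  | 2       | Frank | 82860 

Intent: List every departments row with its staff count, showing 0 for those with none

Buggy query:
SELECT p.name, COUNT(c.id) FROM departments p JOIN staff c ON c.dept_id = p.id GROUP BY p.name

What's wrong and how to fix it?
Bug: An inner join excludes parents with zero children

Fix: Switch to LEFT JOIN to retain unmatched parent rows

Corrected query:
SELECT p.name, COUNT(c.id) FROM departments p LEFT JOIN staff c ON c.dept_id = p.id GROUP BY p.name

Result:
name      | COUNT(c.id)
----------+------------
Finance   | 2          
HR        | 1          
Legal     | 0          
Marketing | 2          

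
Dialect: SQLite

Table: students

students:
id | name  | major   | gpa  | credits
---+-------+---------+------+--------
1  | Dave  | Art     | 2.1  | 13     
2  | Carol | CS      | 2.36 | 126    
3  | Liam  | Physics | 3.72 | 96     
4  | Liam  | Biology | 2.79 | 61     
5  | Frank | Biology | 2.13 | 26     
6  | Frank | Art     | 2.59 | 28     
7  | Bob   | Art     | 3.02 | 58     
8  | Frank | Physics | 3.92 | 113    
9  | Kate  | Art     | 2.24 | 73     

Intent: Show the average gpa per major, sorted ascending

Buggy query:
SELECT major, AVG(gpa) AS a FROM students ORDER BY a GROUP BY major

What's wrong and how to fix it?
Bug: GROUP BY must precede ORDER BY

Fix: Reorder: SELECT … FROM … GROUP BY … ORDER BY …

Corrected query:
SELECT major, AVG(gpa) AS a FROM students GROUP BY major ORDER BY a

Result:
major   | a     
--------+-------
CS      | 2.36  
Biology | 2.46  
Art     | 2.4875
Physics | 3.82  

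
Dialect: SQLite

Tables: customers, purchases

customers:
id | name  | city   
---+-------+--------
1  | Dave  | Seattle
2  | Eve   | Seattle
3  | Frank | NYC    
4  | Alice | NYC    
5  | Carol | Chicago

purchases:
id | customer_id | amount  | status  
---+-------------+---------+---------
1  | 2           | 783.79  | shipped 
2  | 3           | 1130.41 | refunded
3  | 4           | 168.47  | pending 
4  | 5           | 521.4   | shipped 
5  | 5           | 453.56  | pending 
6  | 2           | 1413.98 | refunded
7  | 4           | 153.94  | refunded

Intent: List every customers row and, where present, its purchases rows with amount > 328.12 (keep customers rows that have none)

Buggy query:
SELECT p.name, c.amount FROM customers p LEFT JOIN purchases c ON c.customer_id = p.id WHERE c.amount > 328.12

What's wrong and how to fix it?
Bug: Filtering c.amount in WHERE discards the NULL rows produced by LEFT JOIN, turning it into an inner join

Fix: Move the right-table condition into the ON clause so unmatched parents are kept

Corrected query:
SELECT p.name, c.amount FROM customers p LEFT JOIN purchases c ON c.customer_id = p.id AND c.amount > 328.12

Result:
name  | amount 
------+--------
Dave  | NULL   
Eve   | 783.79 
Eve   | 1413.98
Frank | 1130.41
Alice | NULL   
Carol | 453.56 
Carol | 521.4  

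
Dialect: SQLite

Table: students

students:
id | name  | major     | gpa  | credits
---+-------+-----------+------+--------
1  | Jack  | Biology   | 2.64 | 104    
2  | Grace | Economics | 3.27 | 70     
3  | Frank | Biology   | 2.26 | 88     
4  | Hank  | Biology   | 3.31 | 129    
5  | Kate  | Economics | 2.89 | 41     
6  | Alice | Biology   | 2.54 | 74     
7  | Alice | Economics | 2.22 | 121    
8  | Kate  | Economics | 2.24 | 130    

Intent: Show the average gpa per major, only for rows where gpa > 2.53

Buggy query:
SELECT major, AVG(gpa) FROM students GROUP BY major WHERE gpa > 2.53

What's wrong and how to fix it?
Bug: WHERE cannot follow GROUP BY

Fix: Move the WHERE clause before GROUP BY

Corrected query:
SELECT major, AVG(gpa) FROM students WHERE gpa > 2.53 GROUP BY major

Result:
major     | AVG(gpa)
----------+---------
Biology   | 2.83    
Economics | 3.08    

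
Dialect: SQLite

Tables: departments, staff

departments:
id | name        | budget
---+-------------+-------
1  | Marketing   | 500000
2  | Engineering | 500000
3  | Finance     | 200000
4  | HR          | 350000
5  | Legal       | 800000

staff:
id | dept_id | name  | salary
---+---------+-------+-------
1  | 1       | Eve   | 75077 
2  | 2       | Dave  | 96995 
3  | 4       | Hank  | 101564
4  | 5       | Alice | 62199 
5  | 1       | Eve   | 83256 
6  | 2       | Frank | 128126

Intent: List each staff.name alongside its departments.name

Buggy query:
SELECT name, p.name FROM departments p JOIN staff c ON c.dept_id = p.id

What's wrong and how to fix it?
Bug: 'name' exists in both joined tables, so the database can't tell which one is meant

Fix: Prefix ambiguous columns with the table alias

Corrected query:
SELECT c.name, p.name FROM departments p JOIN staff c ON c.dept_id = p.id

Result:
name  | name       
------+------------
Eve   | Marketing  
Dave  | Engineering
Hank  | HR         
Alice | Legal      
Eve   | Marketing  
Frank | Engineering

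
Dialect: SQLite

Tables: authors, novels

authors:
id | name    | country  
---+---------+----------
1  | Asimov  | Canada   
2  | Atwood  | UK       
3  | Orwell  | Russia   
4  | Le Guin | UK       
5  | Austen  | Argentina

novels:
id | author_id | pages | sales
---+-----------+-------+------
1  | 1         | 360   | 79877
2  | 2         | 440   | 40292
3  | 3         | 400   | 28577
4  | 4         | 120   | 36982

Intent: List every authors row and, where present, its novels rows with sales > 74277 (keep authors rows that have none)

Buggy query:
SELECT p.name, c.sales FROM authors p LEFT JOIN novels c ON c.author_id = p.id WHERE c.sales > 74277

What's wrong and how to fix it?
Bug: A WHERE condition on the right-hand table after LEFT JOIN drops unmatched parents

Fix: Move the right-table condition into the ON clause so unmatched parents are kept

Corrected query:
SELECT p.name, c.sales FROM authors p LEFT JOIN novels c ON c.author_id = p.id AND c.sales > 74277

Result:
name    | sales
--------+------
Asimov  | 79877
Atwood  | NULL 
Orwell  | NULL 
Le Guin | NULL 
Austen  | NULL 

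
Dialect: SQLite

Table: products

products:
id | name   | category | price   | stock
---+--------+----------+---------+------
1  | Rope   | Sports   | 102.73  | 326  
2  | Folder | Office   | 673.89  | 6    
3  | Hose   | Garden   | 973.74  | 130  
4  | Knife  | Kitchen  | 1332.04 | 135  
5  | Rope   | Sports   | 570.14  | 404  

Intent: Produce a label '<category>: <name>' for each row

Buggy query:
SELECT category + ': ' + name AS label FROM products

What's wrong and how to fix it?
Bug: SQLite uses || for string concatenation; + coerces text to numbers (yielding 0)

Fix: Replace + with || to concatenate text

Corrected query:
SELECT category || ': ' || name AS label FROM products

Result:
label         
--------------
Sports: Rope  
Office: Folder
Garden: Hose  
Kitchen: Knife
Sports: Rope  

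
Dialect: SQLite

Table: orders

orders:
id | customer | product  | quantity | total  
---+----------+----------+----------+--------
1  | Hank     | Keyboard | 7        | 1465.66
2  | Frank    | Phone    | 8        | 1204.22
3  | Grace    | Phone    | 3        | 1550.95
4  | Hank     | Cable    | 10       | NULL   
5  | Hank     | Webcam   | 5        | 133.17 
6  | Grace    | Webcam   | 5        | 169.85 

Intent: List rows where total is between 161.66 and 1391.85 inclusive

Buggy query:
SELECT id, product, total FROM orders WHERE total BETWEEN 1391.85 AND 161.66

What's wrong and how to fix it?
Bug: The bounds are reversed; BETWEEN a AND b requires a <= b to match anything

Fix: Write BETWEEN 161.66 AND 1391.85

Corrected query:
SELECT id, product, total FROM orders WHERE total BETWEEN 161.66 AND 1391.85

Result:
id | product | total  
---+---------+--------
2  | Phone   | 1204.22
6  | Webcam  | 169.85 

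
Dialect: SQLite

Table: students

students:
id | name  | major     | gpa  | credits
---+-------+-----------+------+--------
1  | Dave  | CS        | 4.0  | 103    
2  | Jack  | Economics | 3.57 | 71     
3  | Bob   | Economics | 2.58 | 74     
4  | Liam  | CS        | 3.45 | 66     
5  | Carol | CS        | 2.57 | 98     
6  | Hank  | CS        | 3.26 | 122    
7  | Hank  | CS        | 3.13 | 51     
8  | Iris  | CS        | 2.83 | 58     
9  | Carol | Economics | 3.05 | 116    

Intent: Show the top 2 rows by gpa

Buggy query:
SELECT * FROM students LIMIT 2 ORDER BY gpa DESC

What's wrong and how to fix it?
Bug: ORDER BY cannot follow LIMIT; LIMIT is the final clause

Fix: Swap the clauses: ORDER BY first, then LIMIT

Corrected query:
SELECT * FROM students ORDER BY gpa DESC LIMIT 2

Result:
id | name | major     | gpa  | credits
---+------+-----------+------+--------
1  | Dave | CS        | 4    | 103    
2  | Jack | Economics | 3.57 | 71     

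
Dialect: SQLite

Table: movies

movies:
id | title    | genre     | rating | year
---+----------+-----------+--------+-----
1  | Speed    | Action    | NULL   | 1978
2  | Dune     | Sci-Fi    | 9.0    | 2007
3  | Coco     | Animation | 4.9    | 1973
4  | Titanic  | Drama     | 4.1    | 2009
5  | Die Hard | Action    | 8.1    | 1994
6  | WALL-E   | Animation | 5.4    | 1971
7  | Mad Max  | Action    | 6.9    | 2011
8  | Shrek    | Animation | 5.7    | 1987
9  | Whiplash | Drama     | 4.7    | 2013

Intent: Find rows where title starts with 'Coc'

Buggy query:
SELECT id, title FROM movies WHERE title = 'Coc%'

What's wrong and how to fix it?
Bug: '=' compares the literal string including the % character; pattern matching needs LIKE

Fix: Replace '=' with LIKE so 'Coc%' is treated as a pattern

Corrected query:
SELECT id, title FROM movies WHERE title LIKE 'Coc%'

Result:
id | title
---+------
3  | Coco 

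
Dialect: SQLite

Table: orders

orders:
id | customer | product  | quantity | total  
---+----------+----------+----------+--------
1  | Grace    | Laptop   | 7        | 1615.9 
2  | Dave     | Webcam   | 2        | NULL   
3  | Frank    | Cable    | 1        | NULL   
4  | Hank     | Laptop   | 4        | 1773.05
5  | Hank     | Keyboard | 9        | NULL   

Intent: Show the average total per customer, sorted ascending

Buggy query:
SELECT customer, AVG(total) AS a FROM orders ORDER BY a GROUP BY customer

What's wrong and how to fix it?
Bug: GROUP BY must precede ORDER BY

Fix: Move ORDER BY to the end, after GROUP BY

Corrected query:
SELECT customer, AVG(total) AS a FROM orders GROUP BY customer ORDER BY a

Result:
customer | a      
---------+--------
Dave     | NULL   
Frank    | NULL   
Grace    | 1615.9 
Hank     | 1773.05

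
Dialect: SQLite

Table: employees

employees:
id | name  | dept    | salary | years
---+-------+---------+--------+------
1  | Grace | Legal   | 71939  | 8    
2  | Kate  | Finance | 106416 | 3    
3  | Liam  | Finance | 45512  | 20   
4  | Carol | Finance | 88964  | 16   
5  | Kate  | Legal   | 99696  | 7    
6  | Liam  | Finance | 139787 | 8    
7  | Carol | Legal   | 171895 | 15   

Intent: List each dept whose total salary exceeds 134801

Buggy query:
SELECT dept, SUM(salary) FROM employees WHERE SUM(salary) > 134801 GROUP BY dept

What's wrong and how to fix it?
Bug: WHERE runs before GROUP BY, so aggregates aren't available there

Fix: Use HAVING (which filters groups after aggregation) instead of WHERE

Corrected query:
SELECT dept, SUM(salary) FROM employees GROUP BY dept HAVING SUM(salary) > 134801

Result:
dept    | SUM(salary)
--------+------------
Finance | 380679     
Legal   | 343530     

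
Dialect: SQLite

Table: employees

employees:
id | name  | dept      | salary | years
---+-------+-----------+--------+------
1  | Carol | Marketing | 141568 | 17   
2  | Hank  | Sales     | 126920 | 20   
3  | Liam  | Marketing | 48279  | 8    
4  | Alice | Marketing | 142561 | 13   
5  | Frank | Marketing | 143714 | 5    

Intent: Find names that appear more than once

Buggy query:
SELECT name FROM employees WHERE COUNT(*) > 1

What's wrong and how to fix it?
Bug: COUNT(*) is an aggregate and cannot be used in WHERE

Fix: GROUP BY name, then filter groups with HAVING COUNT(*) > 1

Corrected query:
SELECT name FROM employees GROUP BY name HAVING COUNT(*) > 1

Result:
(no rows)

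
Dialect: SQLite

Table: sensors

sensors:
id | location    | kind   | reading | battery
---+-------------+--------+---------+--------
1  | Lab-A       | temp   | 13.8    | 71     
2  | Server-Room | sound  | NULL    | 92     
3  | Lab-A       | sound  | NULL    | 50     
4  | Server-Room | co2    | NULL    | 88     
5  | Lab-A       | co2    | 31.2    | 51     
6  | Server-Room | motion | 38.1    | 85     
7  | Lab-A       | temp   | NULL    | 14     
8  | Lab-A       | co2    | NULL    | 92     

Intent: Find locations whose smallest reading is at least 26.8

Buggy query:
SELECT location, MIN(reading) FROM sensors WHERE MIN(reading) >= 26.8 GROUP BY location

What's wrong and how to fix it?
Bug: Aggregates like MIN are computed per group after WHERE runs

Fix: Use HAVING for the per-group MIN condition

Corrected query:
SELECT location, MIN(reading) FROM sensors GROUP BY location HAVING MIN(reading) >= 26.8

Result:
location    | MIN(reading)
------------+-------------
Server-Room | 38.1        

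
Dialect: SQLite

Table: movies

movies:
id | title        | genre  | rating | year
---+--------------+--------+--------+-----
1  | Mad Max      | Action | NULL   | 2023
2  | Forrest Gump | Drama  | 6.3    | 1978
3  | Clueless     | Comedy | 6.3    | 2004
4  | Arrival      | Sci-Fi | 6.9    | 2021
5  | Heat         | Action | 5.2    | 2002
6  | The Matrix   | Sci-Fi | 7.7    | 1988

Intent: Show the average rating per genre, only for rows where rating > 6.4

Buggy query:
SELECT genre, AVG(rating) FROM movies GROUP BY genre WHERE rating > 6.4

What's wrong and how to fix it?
Bug: Row-level WHERE must come before GROUP BY in the clause order

Fix: Place WHERE between FROM and GROUP BY

Corrected query:
SELECT genre, AVG(rating) FROM movies WHERE rating > 6.4 GROUP BY genre

Result:
genre  | AVG(rating)
-------+------------
Sci-Fi | 7.3        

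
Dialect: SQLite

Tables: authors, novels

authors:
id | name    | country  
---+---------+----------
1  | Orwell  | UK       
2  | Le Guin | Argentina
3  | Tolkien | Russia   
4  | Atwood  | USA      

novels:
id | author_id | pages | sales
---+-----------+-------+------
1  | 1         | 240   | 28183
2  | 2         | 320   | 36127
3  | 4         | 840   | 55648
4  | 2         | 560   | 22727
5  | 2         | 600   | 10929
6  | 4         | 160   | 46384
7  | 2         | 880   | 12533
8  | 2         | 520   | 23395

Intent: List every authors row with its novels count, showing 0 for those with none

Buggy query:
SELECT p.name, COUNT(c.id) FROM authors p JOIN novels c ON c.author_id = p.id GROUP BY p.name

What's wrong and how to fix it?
Bug: INNER JOIN drops authors rows that have no matching novels rows

Fix: Use LEFT JOIN so parents without children still appear (COUNT(c.id) gives 0)

Corrected query:
SELECT p.name, COUNT(c.id) FROM authors p LEFT JOIN novels c ON c.author_id = p.id GROUP BY p.name

Result:
name    | COUNT(c.id)
--------+------------
Atwood  | 2          
Le Guin | 5          
Orwell  | 1          
Tolkien | 0          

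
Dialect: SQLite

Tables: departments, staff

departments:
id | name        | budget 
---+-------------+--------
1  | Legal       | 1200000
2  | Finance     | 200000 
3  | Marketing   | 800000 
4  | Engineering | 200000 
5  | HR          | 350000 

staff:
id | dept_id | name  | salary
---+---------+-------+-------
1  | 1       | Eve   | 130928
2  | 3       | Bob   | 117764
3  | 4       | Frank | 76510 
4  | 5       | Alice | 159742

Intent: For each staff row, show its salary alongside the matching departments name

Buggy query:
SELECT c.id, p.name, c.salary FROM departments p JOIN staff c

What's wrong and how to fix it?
Bug: JOIN with no ON clause produces a cartesian product; every staff row pairs with every departments row

Fix: Specify the join condition linking the foreign key to the parent id

Corrected query:
SELECT c.id, p.name, c.salary FROM departments p JOIN staff c ON c.dept_id = p.id

Result:
id | name        | salary
---+-------------+-------
1  | Legal       | 130928
2  | Marketing   | 117764
3  | Engineering | 76510 
4  | HR          | 159742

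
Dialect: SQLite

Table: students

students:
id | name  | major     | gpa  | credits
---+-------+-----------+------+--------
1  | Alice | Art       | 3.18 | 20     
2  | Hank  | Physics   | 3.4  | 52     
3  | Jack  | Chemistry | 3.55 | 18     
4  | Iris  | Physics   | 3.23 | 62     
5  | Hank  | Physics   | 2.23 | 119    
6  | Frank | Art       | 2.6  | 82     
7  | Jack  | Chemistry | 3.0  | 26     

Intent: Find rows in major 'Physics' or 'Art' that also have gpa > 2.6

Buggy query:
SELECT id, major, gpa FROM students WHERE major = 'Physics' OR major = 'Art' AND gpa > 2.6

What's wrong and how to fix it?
Bug: Without parentheses, AND is evaluated before OR, so the gpa filter only applies to the 'Art' branch

Fix: Group the OR with parentheses (or use IN), then AND the threshold

Corrected query:
SELECT id, major, gpa FROM students WHERE (major = 'Physics' OR major = 'Art') AND gpa > 2.6

Result:
id | major   | gpa 
---+---------+-----
1  | Art     | 3.18
2  | Physics | 3.4 
4  | Physics | 3.23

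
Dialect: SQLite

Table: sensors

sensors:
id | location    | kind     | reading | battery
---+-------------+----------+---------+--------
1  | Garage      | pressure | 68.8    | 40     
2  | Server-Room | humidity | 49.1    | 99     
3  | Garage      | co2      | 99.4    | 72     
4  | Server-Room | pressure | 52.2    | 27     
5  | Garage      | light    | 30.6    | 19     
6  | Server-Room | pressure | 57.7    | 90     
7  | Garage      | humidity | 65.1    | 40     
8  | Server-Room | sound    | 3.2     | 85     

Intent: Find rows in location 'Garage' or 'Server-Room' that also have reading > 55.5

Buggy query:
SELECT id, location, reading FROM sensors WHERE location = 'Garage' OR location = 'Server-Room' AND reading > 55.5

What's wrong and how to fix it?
Bug: Without parentheses, AND is evaluated before OR, so the reading filter only applies to the 'Server-Room' branch

Fix: Group the OR with parentheses (or use IN), then AND the threshold

Corrected query:
SELECT id, location, reading FROM sensors WHERE (location = 'Garage' OR location = 'Server-Room') AND reading > 55.5

Result:
id | location    | reading
---+-------------+--------
1  | Garage      | 68.8   
3  | Garage      | 99.4   
6  | Server-Room | 57.7   
7  | Garage      | 65.1   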